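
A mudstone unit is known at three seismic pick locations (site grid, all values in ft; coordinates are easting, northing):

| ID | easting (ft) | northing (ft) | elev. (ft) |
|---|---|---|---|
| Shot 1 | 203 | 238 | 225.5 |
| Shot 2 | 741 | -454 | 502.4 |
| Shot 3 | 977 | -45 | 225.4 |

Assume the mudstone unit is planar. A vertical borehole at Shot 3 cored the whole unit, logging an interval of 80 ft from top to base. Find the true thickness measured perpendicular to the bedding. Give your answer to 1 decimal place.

Two edge vectors: Shot 1→Shot 2 = (538, -692, 276.9), Shot 1→Shot 3 = (774, -283, -0.1).
Normal n = (Shot 1→Shot 2) × (Shot 1→Shot 3) = (78431.9, 214374.4, 383354).
So ∂z/∂easting = −n_x/n_z = −0.20459 and ∂z/∂northing = −n_y/n_z = −0.55921.
|∇z| = √(a²+b²) = 0.59546, so dip δ = arctan(0.59546) = 30.77°.
True thickness = vertical thickness × cos δ = 80 × cos 30.77° = 68.7 ft.

68.7 ft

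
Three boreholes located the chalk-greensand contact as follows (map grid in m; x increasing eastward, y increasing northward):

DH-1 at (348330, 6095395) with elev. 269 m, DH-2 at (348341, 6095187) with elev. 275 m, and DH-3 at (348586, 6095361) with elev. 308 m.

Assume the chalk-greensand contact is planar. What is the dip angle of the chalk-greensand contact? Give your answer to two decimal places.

8.59°

Let the plane be z = a·x + b·y + c.
DH-2−DH-1: 11a − 208b = 6;  DH-3−DH-1: 256a − 34b = 39.
Solving gives a = 0.14956, b = −0.02094.
Gradient magnitude |∇z| = √(a² + b²) = √(0.02237 + 0.00044) = 0.15102.
True dip = arctan(0.15102) = 8.59°, dipping toward W (azimuth ≈ 278°).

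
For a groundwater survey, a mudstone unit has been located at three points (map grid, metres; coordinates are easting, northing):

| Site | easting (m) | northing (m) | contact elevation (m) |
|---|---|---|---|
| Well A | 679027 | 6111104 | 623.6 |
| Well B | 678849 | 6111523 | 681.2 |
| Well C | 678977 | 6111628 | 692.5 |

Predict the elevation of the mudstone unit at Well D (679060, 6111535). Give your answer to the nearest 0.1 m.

Two edge vectors: Well A→Well B = (-178, 419, 57.6), Well A→Well C = (-50, 524, 68.9).
Normal n = (Well A→Well B) × (Well A→Well C) = (-1313.3, 9384.2, -72322).
So ∂z/∂easting = −n_x/n_z = −0.018159066 and ∂z/∂northing = −n_y/n_z = 0.129755814.
Intercept c from Well A: 623.6 + 12330.50 − 792951.28 = −779997.18.
At (679060, 6111535): z = −12331.1 + 793007.2 − 779997.18 = 678.9 m.

678.9 m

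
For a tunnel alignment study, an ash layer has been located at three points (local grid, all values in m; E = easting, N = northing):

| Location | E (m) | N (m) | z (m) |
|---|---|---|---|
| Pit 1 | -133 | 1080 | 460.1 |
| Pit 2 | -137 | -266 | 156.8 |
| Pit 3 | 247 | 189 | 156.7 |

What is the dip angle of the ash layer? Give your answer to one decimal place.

19.3°

Two edge vectors: Pit 1→Pit 2 = (-4, -1346, -303.3), Pit 1→Pit 3 = (380, -891, -303.4).
Normal n = (Pit 1→Pit 2) × (Pit 1→Pit 3) = (138136.1, -116467.6, 515044).
So ∂z/∂E = −n_x/n_z = −0.26820 and ∂z/∂N = −n_y/n_z = 0.22613.
Gradient magnitude |∇z| = √(a² + b²) = √(0.07193 + 0.05114) = 0.35081.
True dip = arctan(0.35081) = 19.3°, dipping toward SE (azimuth ≈ 130°).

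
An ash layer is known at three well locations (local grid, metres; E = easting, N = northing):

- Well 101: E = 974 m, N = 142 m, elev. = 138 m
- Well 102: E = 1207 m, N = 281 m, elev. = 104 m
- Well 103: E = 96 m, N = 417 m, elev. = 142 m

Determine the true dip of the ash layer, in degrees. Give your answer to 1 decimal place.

9.3°

Two edge vectors: Well 101→Well 102 = (233, 139, -34), Well 101→Well 103 = (-878, 275, 4).
Normal n = (Well 101→Well 102) × (Well 101→Well 103) = (9906, 28920, 186117).
So ∂z/∂E = −n_x/n_z = −0.05322 and ∂z/∂N = −n_y/n_z = −0.15539.
Gradient magnitude |∇z| = √(a² + b²) = √(0.00283 + 0.02414) = 0.16425.
True dip = arctan(0.16425) = 9.3°, dipping toward NNE (azimuth ≈ 019°).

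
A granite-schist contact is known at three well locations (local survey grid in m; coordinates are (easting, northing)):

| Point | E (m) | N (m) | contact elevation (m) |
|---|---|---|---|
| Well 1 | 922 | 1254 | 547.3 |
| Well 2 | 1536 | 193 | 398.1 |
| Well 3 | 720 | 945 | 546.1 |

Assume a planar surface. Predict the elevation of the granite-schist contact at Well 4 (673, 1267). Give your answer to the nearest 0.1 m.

575.9 m

Two edge vectors: Well 1→Well 2 = (614, -1061, -149.2), Well 1→Well 3 = (-202, -309, -1.2).
Normal n = (Well 1→Well 2) × (Well 1→Well 3) = (-44829.6, 30875.2, -404048).
So ∂z/∂E = −n_x/n_z = −0.110951 and ∂z/∂N = −n_y/n_z = 0.076415.
Intercept c from Well 1: 547.3 + 102.30 − 95.82 = 553.77.
At (673, 1267): z = −74.7 + 96.8 + 553.77 = 575.9 m.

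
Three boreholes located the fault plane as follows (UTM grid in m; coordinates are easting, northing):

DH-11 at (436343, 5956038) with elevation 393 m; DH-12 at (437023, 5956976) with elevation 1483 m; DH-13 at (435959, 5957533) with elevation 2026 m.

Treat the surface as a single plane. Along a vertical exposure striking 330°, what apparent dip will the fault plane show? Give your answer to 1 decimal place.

42.8°

Two edge vectors: DH-11→DH-12 = (680, 938, 1090), DH-11→DH-13 = (-384, 1495, 1633).
Normal n = (DH-11→DH-12) × (DH-11→DH-13) = (-97796, -1529000, 1376792).
So ∂z/∂easting = −n_x/n_z = 0.07103 and ∂z/∂northing = −n_y/n_z = 1.11055.
Unit vector along 330° is (sin 330°, cos 330°) = (-0.5000, 0.8660).
Slope in that direction = a·(-0.5000) + b·(0.8660) = 0.92625.
Apparent dip = arctan|0.92625| = 42.8° (true dip is 48.1°, so apparent ≤ true as expected).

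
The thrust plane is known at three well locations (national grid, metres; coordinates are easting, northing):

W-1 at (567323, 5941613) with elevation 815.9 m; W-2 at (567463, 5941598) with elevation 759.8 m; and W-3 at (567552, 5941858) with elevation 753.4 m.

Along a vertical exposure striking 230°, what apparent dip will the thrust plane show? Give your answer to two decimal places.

Two edge vectors: W-1→W-2 = (140, -15, -56.1), W-1→W-3 = (229, 245, -62.5).
Normal n = (W-1→W-2) × (W-1→W-3) = (14682, -4096.9, 37735).
So ∂z/∂easting = −n_x/n_z = −0.38908 and ∂z/∂northing = −n_y/n_z = 0.10857.
Unit vector along 230° is (sin 230°, cos 230°) = (-0.7660, -0.6428).
Slope in that direction = a·(-0.7660) + b·(-0.6428) = 0.22827.
Apparent dip = arctan|0.22827| = 12.86° (true dip is 22.0°, so apparent ≤ true as expected).

12.86°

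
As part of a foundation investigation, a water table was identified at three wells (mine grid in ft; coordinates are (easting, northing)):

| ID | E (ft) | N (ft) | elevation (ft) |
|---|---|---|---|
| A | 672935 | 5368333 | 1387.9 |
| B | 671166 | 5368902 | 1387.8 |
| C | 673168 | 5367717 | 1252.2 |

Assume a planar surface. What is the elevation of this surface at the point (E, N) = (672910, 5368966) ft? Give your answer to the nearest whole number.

Let the plane be z = a·E + b·N + c.
B−A: −1769a + 569b = −0.1;  C−A: 233a − 616b = −135.7.
Solving gives a = 0.08073631, b = 0.25083045.
Then c = 1387.9 − a·672935 − b·5368333 = −1399483.79.
At (672910, 5368966): z = 54328.3 + 1346700.2 − 1399483.79 = 1544.7 ft.

1545 ft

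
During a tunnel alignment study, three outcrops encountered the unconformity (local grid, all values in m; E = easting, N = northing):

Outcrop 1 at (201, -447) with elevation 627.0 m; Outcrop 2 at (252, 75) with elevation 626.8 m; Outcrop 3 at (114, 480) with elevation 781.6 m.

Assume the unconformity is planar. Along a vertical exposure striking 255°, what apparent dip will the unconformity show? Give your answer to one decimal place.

Two edge vectors: Outcrop 1→Outcrop 2 = (51, 522, -0.2), Outcrop 1→Outcrop 3 = (-87, 927, 154.6).
Normal n = (Outcrop 1→Outcrop 2) × (Outcrop 1→Outcrop 3) = (80886.6, -7867.2, 92691).
So ∂z/∂E = −n_x/n_z = −0.87265 and ∂z/∂N = −n_y/n_z = 0.08488.
Unit vector along 255° is (sin 255°, cos 255°) = (-0.9659, -0.2588).
Slope in that direction = a·(-0.9659) + b·(-0.2588) = 0.82095.
Apparent dip = arctan|0.82095| = 39.4° (true dip is 41.2°, so apparent ≤ true as expected).

39.4°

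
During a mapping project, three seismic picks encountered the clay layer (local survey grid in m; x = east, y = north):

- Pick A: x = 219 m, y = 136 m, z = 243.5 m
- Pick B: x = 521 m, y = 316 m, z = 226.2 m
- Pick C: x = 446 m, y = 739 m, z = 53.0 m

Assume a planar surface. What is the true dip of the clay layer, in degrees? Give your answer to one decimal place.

22.6°

Two edge vectors: Pick A→Pick B = (302, 180, -17.3), Pick A→Pick C = (227, 603, -190.5).
Normal n = (Pick A→Pick B) × (Pick A→Pick C) = (-23858.1, 53603.9, 141246).
So ∂z/∂x = −n_x/n_z = 0.16891 and ∂z/∂y = −n_y/n_z = −0.37951.
Gradient magnitude |∇z| = √(a² + b²) = √(0.02853 + 0.14403) = 0.41540.
True dip = arctan(0.41540) = 22.6°, dipping toward NNW (azimuth ≈ 336°).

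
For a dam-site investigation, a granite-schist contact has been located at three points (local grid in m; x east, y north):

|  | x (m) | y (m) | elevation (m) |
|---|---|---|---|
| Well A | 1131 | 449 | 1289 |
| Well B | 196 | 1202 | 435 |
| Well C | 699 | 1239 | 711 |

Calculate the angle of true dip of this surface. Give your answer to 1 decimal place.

Let the plane be z = a·x + b·y + c.
Well B−Well A: −935a + 753b = −854;  Well C−Well A: −432a + 790b = −578.
Solving gives a = 0.57923, b = −0.41490.
Gradient magnitude |∇z| = √(a² + b²) = √(0.33550 + 0.17214) = 0.71250.
True dip = arctan(0.71250) = 35.5°, dipping toward NW (azimuth ≈ 306°).

35.5°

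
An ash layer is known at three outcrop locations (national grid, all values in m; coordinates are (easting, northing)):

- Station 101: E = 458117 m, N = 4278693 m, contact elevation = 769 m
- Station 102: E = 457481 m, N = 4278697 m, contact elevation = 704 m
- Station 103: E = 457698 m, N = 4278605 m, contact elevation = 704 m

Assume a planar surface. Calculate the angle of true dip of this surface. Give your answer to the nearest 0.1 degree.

14.9°

Two edge vectors: Station 101→Station 102 = (-636, 4, -65), Station 101→Station 103 = (-419, -88, -65).
Normal n = (Station 101→Station 102) × (Station 101→Station 103) = (-5980, -14105, 57644).
So ∂z/∂E = −n_x/n_z = 0.10374 and ∂z/∂N = −n_y/n_z = 0.24469.
Gradient magnitude |∇z| = √(a² + b²) = √(0.01076 + 0.05987) = 0.26577.
True dip = arctan(0.26577) = 14.9°, dipping toward SSW (azimuth ≈ 203°).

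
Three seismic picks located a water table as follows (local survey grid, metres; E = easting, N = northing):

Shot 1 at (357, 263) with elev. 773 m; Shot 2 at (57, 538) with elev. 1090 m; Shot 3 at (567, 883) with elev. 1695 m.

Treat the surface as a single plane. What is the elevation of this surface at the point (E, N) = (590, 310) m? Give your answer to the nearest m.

894 m

Let the plane be z = a·E + b·N + c.
Shot 2−Shot 1: −300a + 275b = 317;  Shot 3−Shot 1: 210a + 620b = 922.
Solving gives a = 0.23389, b = 1.40788.
Then c = 773 − a·357 − b·263 = 319.23.
At (590, 310): z = 138.0 + 436.4 + 319.23 = 893.7 m.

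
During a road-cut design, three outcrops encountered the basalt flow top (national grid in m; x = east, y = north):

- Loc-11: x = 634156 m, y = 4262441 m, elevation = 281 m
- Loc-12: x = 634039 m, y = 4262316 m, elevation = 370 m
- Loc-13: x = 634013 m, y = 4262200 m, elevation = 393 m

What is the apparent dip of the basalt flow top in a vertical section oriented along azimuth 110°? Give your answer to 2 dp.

33.65°

Let the plane be z = a·x + b·y + c.
Loc-12−Loc-11: −117a − 125b = 89;  Loc-13−Loc-11: −143a − 241b = 112.
Solving gives a = −0.72166, b = −0.03652.
Unit vector along 110° is (sin 110°, cos 110°) = (0.9397, -0.3420).
Slope in that direction = a·(0.9397) + b·(-0.3420) = −0.66565.
Apparent dip = arctan|0.66565| = 33.65° (true dip is 35.9°, so apparent ≤ true as expected).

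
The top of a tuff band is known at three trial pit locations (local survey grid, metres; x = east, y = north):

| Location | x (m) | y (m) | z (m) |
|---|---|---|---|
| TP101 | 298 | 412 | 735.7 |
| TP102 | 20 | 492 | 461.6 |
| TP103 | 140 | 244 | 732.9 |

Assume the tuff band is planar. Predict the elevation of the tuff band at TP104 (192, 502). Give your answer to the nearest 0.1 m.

Two edge vectors: TP101→TP102 = (-278, 80, -274.1), TP101→TP103 = (-158, -168, -2.8).
Normal n = (TP101→TP102) × (TP101→TP103) = (-46272.8, 42529.4, 59344).
So ∂z/∂x = −n_x/n_z = 0.77974 and ∂z/∂y = −n_y/n_z = −0.71666.
Intercept c from TP101: 735.7 − 232.36 + 295.26 = 798.60.
At (192, 502): z = 149.7 − 359.8 + 798.60 = 588.5 m.

588.5 m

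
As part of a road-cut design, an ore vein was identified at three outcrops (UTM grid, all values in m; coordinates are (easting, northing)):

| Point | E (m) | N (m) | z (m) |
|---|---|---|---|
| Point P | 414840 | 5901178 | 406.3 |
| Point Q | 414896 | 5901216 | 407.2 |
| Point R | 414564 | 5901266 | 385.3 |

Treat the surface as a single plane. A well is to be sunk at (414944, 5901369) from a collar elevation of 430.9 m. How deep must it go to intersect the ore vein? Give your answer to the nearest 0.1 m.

Two edge vectors: Point P→Point Q = (56, 38, 0.9), Point P→Point R = (-276, 88, -21).
Normal n = (Point P→Point Q) × (Point P→Point R) = (-877.2, 927.6, 15416).
So ∂z/∂E = −n_x/n_z = 0.056901920 and ∂z/∂N = −n_y/n_z = −0.060171251.
Intercept c from Point P: 406.3 − 23605.19 + 355081.26 = 331882.37.
At (414944, 5901369): z_contact = 23611.11 − 355092.75 + 331882.37 = 400.73 m.
Depth below ground = 430.9 − 400.73 = 30.2 m.

30.2 m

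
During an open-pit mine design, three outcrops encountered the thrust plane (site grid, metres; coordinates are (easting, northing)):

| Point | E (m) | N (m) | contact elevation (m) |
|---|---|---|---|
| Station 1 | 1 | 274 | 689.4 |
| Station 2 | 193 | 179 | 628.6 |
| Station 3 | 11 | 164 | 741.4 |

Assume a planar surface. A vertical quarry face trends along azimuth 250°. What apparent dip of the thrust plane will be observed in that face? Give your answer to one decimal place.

35.8°

Two edge vectors: Station 1→Station 2 = (192, -95, -60.8), Station 1→Station 3 = (10, -110, 52).
Normal n = (Station 1→Station 2) × (Station 1→Station 3) = (-11628, -10592, -20170).
So ∂z/∂E = −n_x/n_z = −0.57650 and ∂z/∂N = −n_y/n_z = −0.52514.
Unit vector along 250° is (sin 250°, cos 250°) = (-0.9397, -0.3420).
Slope in that direction = a·(-0.9397) + b·(-0.3420) = 0.72134.
Apparent dip = arctan|0.72134| = 35.8° (true dip is 37.9°, so apparent ≤ true as expected).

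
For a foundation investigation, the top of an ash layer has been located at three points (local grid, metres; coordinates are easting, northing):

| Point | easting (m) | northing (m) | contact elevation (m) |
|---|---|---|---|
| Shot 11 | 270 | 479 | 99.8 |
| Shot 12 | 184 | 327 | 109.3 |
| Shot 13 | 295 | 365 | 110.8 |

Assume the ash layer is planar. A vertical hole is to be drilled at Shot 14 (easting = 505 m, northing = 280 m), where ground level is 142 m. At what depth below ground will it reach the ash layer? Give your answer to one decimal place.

14.7 m

Let the plane be z = a·easting + b·northing + c.
Shot 12−Shot 11: −86a − 152b = 9.5;  Shot 13−Shot 11: 25a − 114b = 11.
Solving gives a = 0.04330, b = −0.08700.
Then c = 99.8 − a·270 − b·479 = 129.78.
At (505, 280): z_contact = 21.86 − 24.36 + 129.78 = 127.29 m.
Depth below ground = 142 − 127.29 = 14.7 m.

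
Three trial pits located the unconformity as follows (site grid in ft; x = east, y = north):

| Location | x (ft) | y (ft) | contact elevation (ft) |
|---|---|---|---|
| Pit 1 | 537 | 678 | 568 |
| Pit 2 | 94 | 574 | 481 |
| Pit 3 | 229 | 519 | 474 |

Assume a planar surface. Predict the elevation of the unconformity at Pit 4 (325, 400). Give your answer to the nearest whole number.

Two edge vectors: Pit 1→Pit 2 = (-443, -104, -87), Pit 1→Pit 3 = (-308, -159, -94).
Normal n = (Pit 1→Pit 2) × (Pit 1→Pit 3) = (-4057, -14846, 38405).
So ∂z/∂x = −n_x/n_z = 0.10564 and ∂z/∂y = −n_y/n_z = 0.38656.
Intercept c from Pit 1: 568 − 56.73 − 262.09 = 249.18.
At (325, 400): z = 34.3 + 154.6 + 249.18 = 438.1 ft.

438 ft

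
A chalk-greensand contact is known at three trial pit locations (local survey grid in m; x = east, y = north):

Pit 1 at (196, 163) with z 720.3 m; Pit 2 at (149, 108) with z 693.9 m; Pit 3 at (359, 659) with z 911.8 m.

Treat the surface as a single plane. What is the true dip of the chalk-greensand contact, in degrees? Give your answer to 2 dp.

20.45°

Let the plane be z = a·x + b·y + c.
Pit 2−Pit 1: −47a − 55b = −26.4;  Pit 3−Pit 1: 163a + 496b = 191.5.
Solving gives a = 0.17857, b = 0.32741.
Gradient magnitude |∇z| = √(a² + b²) = √(0.03189 + 0.10719) = 0.37294.
True dip = arctan(0.37294) = 20.45°, dipping toward SSW (azimuth ≈ 209°).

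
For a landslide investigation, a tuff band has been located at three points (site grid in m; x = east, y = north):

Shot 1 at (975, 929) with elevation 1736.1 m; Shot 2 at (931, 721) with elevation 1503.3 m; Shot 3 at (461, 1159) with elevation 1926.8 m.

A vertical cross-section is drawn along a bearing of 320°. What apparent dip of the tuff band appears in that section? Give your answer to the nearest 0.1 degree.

Two edge vectors: Shot 1→Shot 2 = (-44, -208, -232.8), Shot 1→Shot 3 = (-514, 230, 190.7).
Normal n = (Shot 1→Shot 2) × (Shot 1→Shot 3) = (13878.4, 128050, -117032).
So ∂z/∂x = −n_x/n_z = 0.11859 and ∂z/∂y = −n_y/n_z = 1.09415.
Unit vector along 320° is (sin 320°, cos 320°) = (-0.6428, 0.7660).
Slope in that direction = a·(-0.6428) + b·(0.7660) = 0.76194.
Apparent dip = arctan|0.76194| = 37.3° (true dip is 47.7°, so apparent ≤ true as expected).

37.3°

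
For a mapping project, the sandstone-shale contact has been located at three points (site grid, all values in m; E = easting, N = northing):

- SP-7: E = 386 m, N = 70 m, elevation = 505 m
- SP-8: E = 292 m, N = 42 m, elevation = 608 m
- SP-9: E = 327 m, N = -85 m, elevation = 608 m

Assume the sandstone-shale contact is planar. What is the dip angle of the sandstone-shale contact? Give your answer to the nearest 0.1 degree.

46.4°

Let the plane be z = a·E + b·N + c.
SP-8−SP-7: −94a − 28b = 103;  SP-9−SP-7: −59a − 155b = 103.
Solving gives a = −1.01262, b = −0.27907.
Gradient magnitude |∇z| = √(a² + b²) = √(1.02540 + 0.07788) = 1.05037.
True dip = arctan(1.05037) = 46.4°, dipping toward ENE (azimuth ≈ 075°).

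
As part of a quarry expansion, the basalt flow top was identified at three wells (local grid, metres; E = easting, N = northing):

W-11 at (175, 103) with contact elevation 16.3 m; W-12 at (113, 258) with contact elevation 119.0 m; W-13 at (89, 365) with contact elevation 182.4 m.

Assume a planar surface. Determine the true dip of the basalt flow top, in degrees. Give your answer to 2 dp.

32.70°

Two edge vectors: W-11→W-12 = (-62, 155, 102.7), W-11→W-13 = (-86, 262, 166.1).
Normal n = (W-11→W-12) × (W-11→W-13) = (-1161.9, 1466, -2914).
So ∂z/∂E = −n_x/n_z = −0.39873 and ∂z/∂N = −n_y/n_z = 0.50309.
Gradient magnitude |∇z| = √(a² + b²) = √(0.15899 + 0.25310) = 0.64194.
True dip = arctan(0.64194) = 32.70°, dipping toward SE (azimuth ≈ 142°).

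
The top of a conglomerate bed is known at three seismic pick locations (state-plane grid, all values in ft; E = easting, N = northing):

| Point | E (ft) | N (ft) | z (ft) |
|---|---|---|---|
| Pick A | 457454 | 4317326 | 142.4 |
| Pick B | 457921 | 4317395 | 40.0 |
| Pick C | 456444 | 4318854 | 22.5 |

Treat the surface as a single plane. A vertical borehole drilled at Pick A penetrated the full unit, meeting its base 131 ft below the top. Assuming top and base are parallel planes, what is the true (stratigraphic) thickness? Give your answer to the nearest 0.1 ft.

126.2 ft

Let the plane be z = a·E + b·N + c.
Pick B−Pick A: 467a + 69b = −102.4;  Pick C−Pick A: −1010a + 1528b = −119.9.
Solving gives a = −0.18920, b = −0.20353.
|∇z| = √(a²+b²) = 0.27789, so dip δ = arctan(0.27789) = 15.53°.
True thickness = vertical thickness × cos δ = 131 × cos 15.53° = 126.2 ft.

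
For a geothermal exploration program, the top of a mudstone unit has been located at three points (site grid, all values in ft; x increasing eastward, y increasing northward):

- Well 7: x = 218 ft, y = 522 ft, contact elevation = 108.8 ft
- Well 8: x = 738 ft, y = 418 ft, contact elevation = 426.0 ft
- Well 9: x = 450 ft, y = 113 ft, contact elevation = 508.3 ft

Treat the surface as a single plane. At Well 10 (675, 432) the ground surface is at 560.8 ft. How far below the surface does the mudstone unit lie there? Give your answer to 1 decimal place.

174.2 ft

Two edge vectors: Well 7→Well 8 = (520, -104, 317.2), Well 7→Well 9 = (232, -409, 399.5).
Normal n = (Well 7→Well 8) × (Well 7→Well 9) = (88186.8, -134149.6, -188552).
So ∂z/∂x = −n_x/n_z = 0.46771 and ∂z/∂y = −n_y/n_z = −0.71147.
Intercept c from Well 7: 108.8 − 101.96 + 371.39 = 378.23.
At (675, 432): z_contact = 315.70 − 307.36 + 378.23 = 386.57 ft.
Depth below ground = 560.8 − 386.57 = 174.2 ft.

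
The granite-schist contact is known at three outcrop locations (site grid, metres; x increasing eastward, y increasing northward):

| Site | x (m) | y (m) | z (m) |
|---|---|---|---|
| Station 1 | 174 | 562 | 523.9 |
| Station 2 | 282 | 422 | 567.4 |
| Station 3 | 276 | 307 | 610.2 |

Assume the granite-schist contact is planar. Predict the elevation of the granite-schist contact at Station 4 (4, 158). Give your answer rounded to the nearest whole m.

685 m

Let the plane be z = a·x + b·y + c.
Station 2−Station 1: 108a − 140b = 43.5;  Station 3−Station 1: 102a − 255b = 86.3.
Solving gives a = −0.07462, b = −0.36828.
Then c = 523.9 − a·174 − b·562 = 743.86.
At (4, 158): z = −0.3 − 58.2 + 743.86 = 685.4 m.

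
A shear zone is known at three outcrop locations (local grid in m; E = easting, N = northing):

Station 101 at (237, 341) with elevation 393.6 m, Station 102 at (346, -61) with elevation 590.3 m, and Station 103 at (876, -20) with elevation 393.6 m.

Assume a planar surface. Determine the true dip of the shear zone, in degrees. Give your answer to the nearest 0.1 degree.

33.6°

Two edge vectors: Station 101→Station 102 = (109, -402, 196.7), Station 101→Station 103 = (639, -361, 0).
Normal n = (Station 101→Station 102) × (Station 101→Station 103) = (71008.7, 125691.3, 217529).
So ∂z/∂E = −n_x/n_z = −0.32643 and ∂z/∂N = −n_y/n_z = −0.57781.
Gradient magnitude |∇z| = √(a² + b²) = √(0.10656 + 0.33387) = 0.66365.
True dip = arctan(0.66365) = 33.6°, dipping toward NNE (azimuth ≈ 029°).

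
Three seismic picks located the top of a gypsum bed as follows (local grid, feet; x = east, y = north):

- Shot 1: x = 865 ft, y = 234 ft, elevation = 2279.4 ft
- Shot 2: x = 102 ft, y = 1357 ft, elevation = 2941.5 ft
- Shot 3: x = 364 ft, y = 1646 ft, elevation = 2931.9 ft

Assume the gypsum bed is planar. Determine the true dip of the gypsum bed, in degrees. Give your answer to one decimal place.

Let the plane be z = a·x + b·y + c.
Shot 2−Shot 1: −763a + 1123b = 662.1;  Shot 3−Shot 1: −501a + 1412b = 652.5.
Solving gives a = −0.39268, b = 0.32278.
Gradient magnitude |∇z| = √(a² + b²) = √(0.15420 + 0.10419) = 0.50832.
True dip = arctan(0.50832) = 26.9°, dipping toward SE (azimuth ≈ 129°).

26.9°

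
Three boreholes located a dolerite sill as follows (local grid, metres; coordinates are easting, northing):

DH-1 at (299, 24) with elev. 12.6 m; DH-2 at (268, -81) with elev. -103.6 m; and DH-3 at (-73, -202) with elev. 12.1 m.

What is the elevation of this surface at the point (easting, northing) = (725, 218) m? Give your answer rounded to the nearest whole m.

-74 m

Let the plane be z = a·easting + b·northing + c.
DH-2−DH-1: −31a − 105b = −116.2;  DH-3−DH-1: −372a − 226b = −0.5.
Solving gives a = −0.81764, b = 1.34807.
Then c = 12.6 − a·299 − b·24 = 224.72.
At (725, 218): z = −592.8 + 293.9 + 224.72 = -74.2 m.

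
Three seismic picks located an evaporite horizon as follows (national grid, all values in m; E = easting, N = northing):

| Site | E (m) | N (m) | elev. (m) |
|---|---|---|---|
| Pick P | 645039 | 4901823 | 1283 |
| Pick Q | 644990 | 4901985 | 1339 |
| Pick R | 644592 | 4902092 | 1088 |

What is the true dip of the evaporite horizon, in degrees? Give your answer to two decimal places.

Let the plane be z = a·E + b·N + c.
Pick Q−Pick P: −49a + 162b = 56;  Pick R−Pick P: −447a + 269b = −195.
Solving gives a = 0.78764, b = 0.58391.
Gradient magnitude |∇z| = √(a² + b²) = √(0.62037 + 0.34096) = 0.98047.
True dip = arctan(0.98047) = 44.44°, dipping toward SW (azimuth ≈ 233°).

44.44°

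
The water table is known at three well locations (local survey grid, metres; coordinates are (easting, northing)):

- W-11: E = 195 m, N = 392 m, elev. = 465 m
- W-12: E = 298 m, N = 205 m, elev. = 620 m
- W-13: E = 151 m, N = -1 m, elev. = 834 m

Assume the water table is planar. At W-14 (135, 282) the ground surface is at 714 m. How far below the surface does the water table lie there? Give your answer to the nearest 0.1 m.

137.8 m

Let the plane be z = a·E + b·N + c.
W-12−W-11: 103a − 187b = 155;  W-13−W-11: −44a − 393b = 369.
Solving gives a = −0.16605, b = −0.92034.
Then c = 465 − a·195 − b·392 = 858.15.
At (135, 282): z_contact = −22.42 − 259.54 + 858.15 = 576.20 m.
Depth below ground = 714 − 576.20 = 137.8 m.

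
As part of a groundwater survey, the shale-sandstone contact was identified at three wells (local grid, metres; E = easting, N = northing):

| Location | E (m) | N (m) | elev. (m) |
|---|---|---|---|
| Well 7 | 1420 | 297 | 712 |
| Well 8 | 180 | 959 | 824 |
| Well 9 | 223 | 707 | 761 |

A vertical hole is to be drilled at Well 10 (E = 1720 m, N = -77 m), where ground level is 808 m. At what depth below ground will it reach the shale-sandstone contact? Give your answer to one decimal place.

Two edge vectors: Well 7→Well 8 = (-1240, 662, 112), Well 7→Well 9 = (-1197, 410, 49).
Normal n = (Well 7→Well 8) × (Well 7→Well 9) = (-13482, -73304, 284014).
So ∂z/∂E = −n_x/n_z = 0.047469 and ∂z/∂N = −n_y/n_z = 0.258100.
Intercept c from Well 7: 712 − 67.41 − 76.66 = 567.94.
At (1720, -77): z_contact = 81.65 − 19.87 + 567.94 = 629.71 m.
Depth below ground = 808 − 629.71 = 178.3 m.

178.3 m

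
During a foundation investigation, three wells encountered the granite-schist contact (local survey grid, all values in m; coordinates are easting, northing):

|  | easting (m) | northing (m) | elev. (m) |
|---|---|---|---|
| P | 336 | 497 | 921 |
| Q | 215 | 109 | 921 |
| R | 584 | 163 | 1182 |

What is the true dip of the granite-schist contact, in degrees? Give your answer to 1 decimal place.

37.8°

Two edge vectors: P→Q = (-121, -388, 0), P→R = (248, -334, 261).
Normal n = (P→Q) × (P→R) = (-101268, 31581, 136638).
So ∂z/∂easting = −n_x/n_z = 0.74114 and ∂z/∂northing = −n_y/n_z = −0.23113.
Gradient magnitude |∇z| = √(a² + b²) = √(0.54929 + 0.05342) = 0.77634.
True dip = arctan(0.77634) = 37.8°, dipping toward WNW (azimuth ≈ 287°).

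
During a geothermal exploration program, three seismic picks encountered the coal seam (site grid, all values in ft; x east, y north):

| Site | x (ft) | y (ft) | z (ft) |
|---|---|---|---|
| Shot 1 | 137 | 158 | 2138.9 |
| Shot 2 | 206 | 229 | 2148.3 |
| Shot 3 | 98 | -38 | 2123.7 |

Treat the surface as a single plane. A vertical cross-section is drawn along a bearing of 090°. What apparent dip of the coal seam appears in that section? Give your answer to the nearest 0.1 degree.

4.1°

Let the plane be z = a·x + b·y + c.
Shot 2−Shot 1: 69a + 71b = 9.4;  Shot 3−Shot 1: −39a − 196b = −15.2.
Solving gives a = 0.07096, b = 0.06343.
Unit vector along 090° is (sin 90°, cos 90°) = (1.0000, 0.0000).
Slope in that direction = a·(1.0000) + b·(0.0000) = 0.07096.
Apparent dip = arctan|0.07096| = 4.1° (true dip is 5.4°, so apparent ≤ true as expected).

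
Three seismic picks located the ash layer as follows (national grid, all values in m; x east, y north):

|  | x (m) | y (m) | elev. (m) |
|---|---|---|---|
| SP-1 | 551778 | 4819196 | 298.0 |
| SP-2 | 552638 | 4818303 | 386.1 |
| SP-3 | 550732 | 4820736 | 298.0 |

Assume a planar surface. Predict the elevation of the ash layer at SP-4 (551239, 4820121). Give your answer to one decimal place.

Two edge vectors: SP-1→SP-2 = (860, -893, 88.1), SP-1→SP-3 = (-1046, 1540, 0).
Normal n = (SP-1→SP-2) × (SP-1→SP-3) = (-135674, -92152.6, 390322).
So ∂z/∂x = −n_x/n_z = 0.347595063 and ∂z/∂y = −n_y/n_z = 0.236093789.
Intercept c from SP-1: 298 − 191795.31 − 1137782.24 = −1329279.55.
At (551239, 4820121): z = 191608.0 + 1138000.6 − 1329279.55 = 329.0 m.

329.0 m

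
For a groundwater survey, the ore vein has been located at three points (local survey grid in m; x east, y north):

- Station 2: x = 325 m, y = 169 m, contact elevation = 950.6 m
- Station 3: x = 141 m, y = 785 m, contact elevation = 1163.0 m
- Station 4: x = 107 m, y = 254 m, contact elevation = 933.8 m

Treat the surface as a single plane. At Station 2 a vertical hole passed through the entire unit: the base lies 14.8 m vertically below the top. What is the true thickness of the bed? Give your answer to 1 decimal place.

Two edge vectors: Station 2→Station 3 = (-184, 616, 212.4), Station 2→Station 4 = (-218, 85, -16.8).
Normal n = (Station 2→Station 3) × (Station 2→Station 4) = (-28402.8, -49394.4, 118648).
So ∂z/∂x = −n_x/n_z = 0.23939 and ∂z/∂y = −n_y/n_z = 0.41631.
|∇z| = √(a²+b²) = 0.48023, so dip δ = arctan(0.48023) = 25.65°.
True thickness = vertical thickness × cos δ = 14.8 × cos 25.65° = 13.3 m.

13.3 m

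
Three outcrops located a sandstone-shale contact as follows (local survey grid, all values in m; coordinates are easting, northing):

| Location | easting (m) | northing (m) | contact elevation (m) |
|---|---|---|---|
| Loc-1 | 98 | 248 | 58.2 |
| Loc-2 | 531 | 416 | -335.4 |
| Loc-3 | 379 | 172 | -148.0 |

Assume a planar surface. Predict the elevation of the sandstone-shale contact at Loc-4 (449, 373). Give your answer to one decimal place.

Let the plane be z = a·easting + b·northing + c.
Loc-2−Loc-1: 433a + 168b = −393.6;  Loc-3−Loc-1: 281a − 76b = −206.2.
Solving gives a = −0.80577, b = −0.26608.
Then c = 58.2 − a·98 − b·248 = 203.15.
At (449, 373): z = −361.8 − 99.2 + 203.15 = -257.9 m.

-257.9 m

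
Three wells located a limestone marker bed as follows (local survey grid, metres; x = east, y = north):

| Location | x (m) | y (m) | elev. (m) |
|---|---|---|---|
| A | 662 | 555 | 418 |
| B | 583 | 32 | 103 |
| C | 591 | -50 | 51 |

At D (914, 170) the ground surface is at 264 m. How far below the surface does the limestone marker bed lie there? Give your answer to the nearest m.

118 m

Two edge vectors: A→B = (-79, -523, -315), A→C = (-71, -605, -367).
Normal n = (A→B) × (A→C) = (1366, -6628, 10662).
So ∂z/∂x = −n_x/n_z = −0.12812 and ∂z/∂y = −n_y/n_z = 0.62165.
Intercept c from A: 418 + 84.81 − 345.01 = 157.80.
At (914, 170): z_contact = −117.1 + 105.7 + 157.80 = 146.4 m.
Depth below ground = 264 − 146.4 = 118 m.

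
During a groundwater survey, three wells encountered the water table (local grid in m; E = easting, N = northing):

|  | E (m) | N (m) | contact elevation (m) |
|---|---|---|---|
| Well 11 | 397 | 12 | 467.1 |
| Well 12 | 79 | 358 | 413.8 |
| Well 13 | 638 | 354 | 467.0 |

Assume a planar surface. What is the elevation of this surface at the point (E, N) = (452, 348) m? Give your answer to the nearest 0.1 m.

Let the plane be z = a·E + b·N + c.
Well 12−Well 11: −318a + 346b = −53.3;  Well 13−Well 11: 241a + 342b = −0.1.
Solving gives a = 0.09469, b = −0.06702.
Then c = 467.1 − a·397 − b·12 = 430.31.
At (452, 348): z = 42.8 − 23.3 + 430.31 = 449.8 m.

449.8 m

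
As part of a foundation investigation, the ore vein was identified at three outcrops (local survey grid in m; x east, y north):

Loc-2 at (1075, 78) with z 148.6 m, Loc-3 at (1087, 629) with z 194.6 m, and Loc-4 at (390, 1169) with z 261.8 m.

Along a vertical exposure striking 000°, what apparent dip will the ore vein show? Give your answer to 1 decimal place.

Two edge vectors: Loc-2→Loc-3 = (12, 551, 46), Loc-2→Loc-4 = (-685, 1091, 113.2).
Normal n = (Loc-2→Loc-3) × (Loc-2→Loc-4) = (12187.2, -32868.4, 390527).
So ∂z/∂x = −n_x/n_z = −0.03121 and ∂z/∂y = −n_y/n_z = 0.08416.
Unit vector along 000° is (sin 0°, cos 0°) = (0.0000, 1.0000).
Slope in that direction = a·(0.0000) + b·(1.0000) = 0.08416.
Apparent dip = arctan|0.08416| = 4.8° (true dip is 5.1°, so apparent ≤ true as expected).

4.8°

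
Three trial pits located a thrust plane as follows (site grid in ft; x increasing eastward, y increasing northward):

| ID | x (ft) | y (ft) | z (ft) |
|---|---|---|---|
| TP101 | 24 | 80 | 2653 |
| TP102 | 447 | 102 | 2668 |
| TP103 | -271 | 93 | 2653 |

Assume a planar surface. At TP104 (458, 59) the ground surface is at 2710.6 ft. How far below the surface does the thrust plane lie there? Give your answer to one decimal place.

58.3 ft

Let the plane be z = a·x + b·y + c.
TP102−TP101: 423a + 22b = 15;  TP103−TP101: −295a + 13b = 0.
Solving gives a = 0.01626, b = 0.36909.
Then c = 2653 − a·24 − b·80 = 2623.08.
At (458, 59): z_contact = 7.45 + 21.78 + 2623.08 = 2652.31 ft.
Depth below ground = 2710.6 − 2652.31 = 58.3 ft.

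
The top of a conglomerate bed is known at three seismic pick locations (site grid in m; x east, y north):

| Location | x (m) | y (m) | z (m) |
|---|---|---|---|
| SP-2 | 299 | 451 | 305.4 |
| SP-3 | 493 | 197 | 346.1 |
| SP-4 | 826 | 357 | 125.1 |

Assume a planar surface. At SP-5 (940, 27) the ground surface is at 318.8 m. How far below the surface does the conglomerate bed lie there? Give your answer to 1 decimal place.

Two edge vectors: SP-2→SP-3 = (194, -254, 40.7), SP-2→SP-4 = (527, -94, -180.3).
Normal n = (SP-2→SP-3) × (SP-2→SP-4) = (49622, 56427.1, 115622).
So ∂z/∂x = −n_x/n_z = −0.42917 and ∂z/∂y = −n_y/n_z = −0.48803.
Intercept c from SP-2: 305.4 + 128.32 + 220.10 = 653.83.
At (940, 27): z_contact = −403.42 − 13.18 + 653.83 = 237.22 m.
Depth below ground = 318.8 − 237.22 = 81.6 m.

81.6 m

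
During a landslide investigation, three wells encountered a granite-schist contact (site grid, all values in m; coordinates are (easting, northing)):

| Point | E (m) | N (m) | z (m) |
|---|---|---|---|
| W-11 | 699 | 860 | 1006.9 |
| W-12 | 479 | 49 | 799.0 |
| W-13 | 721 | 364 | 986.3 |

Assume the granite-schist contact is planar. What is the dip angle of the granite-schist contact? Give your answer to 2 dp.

34.39°

Let the plane be z = a·E + b·N + c.
W-12−W-11: −220a − 811b = −207.9;  W-13−W-11: 22a − 496b = −20.6.
Solving gives a = 0.68061, b = 0.07172.
Gradient magnitude |∇z| = √(a² + b²) = √(0.46323 + 0.00514) = 0.68438.
True dip = arctan(0.68438) = 34.39°, dipping toward W (azimuth ≈ 264°).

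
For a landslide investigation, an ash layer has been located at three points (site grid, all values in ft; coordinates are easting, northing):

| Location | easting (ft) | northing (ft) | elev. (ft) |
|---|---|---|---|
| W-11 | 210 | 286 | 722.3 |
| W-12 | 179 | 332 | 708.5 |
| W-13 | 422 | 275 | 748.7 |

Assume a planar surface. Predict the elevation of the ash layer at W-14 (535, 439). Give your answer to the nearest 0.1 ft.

Two edge vectors: W-11→W-12 = (-31, 46, -13.8), W-11→W-13 = (212, -11, 26.4).
Normal n = (W-11→W-12) × (W-11→W-13) = (1062.6, -2107.2, -9411).
So ∂z/∂easting = −n_x/n_z = 0.11291 and ∂z/∂northing = −n_y/n_z = −0.22391.
Intercept c from W-11: 722.3 − 23.71 + 64.04 = 762.63.
At (535, 439): z = 60.4 − 98.3 + 762.63 = 724.7 ft.

724.7 ft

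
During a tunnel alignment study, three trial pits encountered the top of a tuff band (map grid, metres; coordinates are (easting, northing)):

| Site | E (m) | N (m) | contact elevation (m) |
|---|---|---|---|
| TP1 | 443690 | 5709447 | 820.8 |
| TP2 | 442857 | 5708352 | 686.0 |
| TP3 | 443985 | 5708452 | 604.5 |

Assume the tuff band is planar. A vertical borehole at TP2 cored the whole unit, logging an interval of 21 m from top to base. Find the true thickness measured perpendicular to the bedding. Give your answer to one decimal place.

20.5 m

Let the plane be z = a·E + b·N + c.
TP2−TP1: −833a − 1095b = −134.8;  TP3−TP1: 295a − 995b = −216.3.
Solving gives a = −0.08918, b = 0.19095.
|∇z| = √(a²+b²) = 0.21075, so dip δ = arctan(0.21075) = 11.90°.
True thickness = vertical thickness × cos δ = 21 × cos 11.90° = 20.5 m.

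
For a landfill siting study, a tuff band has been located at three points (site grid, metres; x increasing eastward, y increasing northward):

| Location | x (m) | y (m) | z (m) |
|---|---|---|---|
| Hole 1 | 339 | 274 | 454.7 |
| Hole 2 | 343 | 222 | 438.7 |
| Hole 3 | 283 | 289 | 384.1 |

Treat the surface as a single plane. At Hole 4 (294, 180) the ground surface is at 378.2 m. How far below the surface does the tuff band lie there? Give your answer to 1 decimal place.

Two edge vectors: Hole 1→Hole 2 = (4, -52, -16), Hole 1→Hole 3 = (-56, 15, -70.6).
Normal n = (Hole 1→Hole 2) × (Hole 1→Hole 3) = (3911.2, 1178.4, -2852).
So ∂z/∂x = −n_x/n_z = 1.37139 and ∂z/∂y = −n_y/n_z = 0.41318.
Intercept c from Hole 1: 454.7 − 464.90 − 113.21 = −123.41.
At (294, 180): z_contact = 403.19 + 74.37 − 123.41 = 354.15 m.
Depth below ground = 378.2 − 354.15 = 24.1 m.

24.1 m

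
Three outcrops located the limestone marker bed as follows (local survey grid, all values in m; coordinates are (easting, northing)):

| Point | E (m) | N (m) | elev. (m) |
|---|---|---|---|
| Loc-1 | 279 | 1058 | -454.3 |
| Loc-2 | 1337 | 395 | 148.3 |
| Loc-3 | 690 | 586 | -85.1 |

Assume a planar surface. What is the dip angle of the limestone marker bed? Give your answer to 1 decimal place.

Two edge vectors: Loc-1→Loc-2 = (1058, -663, 602.6), Loc-1→Loc-3 = (411, -472, 369.2).
Normal n = (Loc-1→Loc-2) × (Loc-1→Loc-3) = (39647.6, -142945, -226883).
So ∂z/∂E = −n_x/n_z = 0.17475 and ∂z/∂N = −n_y/n_z = −0.63004.
Gradient magnitude |∇z| = √(a² + b²) = √(0.03054 + 0.39695) = 0.65382.
True dip = arctan(0.65382) = 33.2°, dipping toward NNW (azimuth ≈ 344°).

33.2°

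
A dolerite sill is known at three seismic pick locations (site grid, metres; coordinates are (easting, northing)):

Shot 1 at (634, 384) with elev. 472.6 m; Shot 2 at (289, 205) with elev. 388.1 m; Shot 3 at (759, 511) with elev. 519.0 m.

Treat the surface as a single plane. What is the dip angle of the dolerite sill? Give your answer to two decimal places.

Two edge vectors: Shot 1→Shot 2 = (-345, -179, -84.5), Shot 1→Shot 3 = (125, 127, 46.4).
Normal n = (Shot 1→Shot 2) × (Shot 1→Shot 3) = (2425.9, 5445.5, -21440).
So ∂z/∂E = −n_x/n_z = 0.11315 and ∂z/∂N = −n_y/n_z = 0.25399.
Gradient magnitude |∇z| = √(a² + b²) = √(0.01280 + 0.06451) = 0.27805.
True dip = arctan(0.27805) = 15.54°, dipping toward SSW (azimuth ≈ 204°).

15.54°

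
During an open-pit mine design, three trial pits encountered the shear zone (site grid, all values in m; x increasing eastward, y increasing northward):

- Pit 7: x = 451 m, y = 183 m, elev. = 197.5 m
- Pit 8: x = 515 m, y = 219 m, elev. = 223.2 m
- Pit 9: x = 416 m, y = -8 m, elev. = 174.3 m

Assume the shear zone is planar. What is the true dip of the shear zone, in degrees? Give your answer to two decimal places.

20.57°

Two edge vectors: Pit 7→Pit 8 = (64, 36, 25.7), Pit 7→Pit 9 = (-35, -191, -23.2).
Normal n = (Pit 7→Pit 8) × (Pit 7→Pit 9) = (4073.5, 585.3, -10964).
So ∂z/∂x = −n_x/n_z = 0.37153 and ∂z/∂y = −n_y/n_z = 0.05338.
Gradient magnitude |∇z| = √(a² + b²) = √(0.13804 + 0.00285) = 0.37535.
True dip = arctan(0.37535) = 20.57°, dipping toward W (azimuth ≈ 262°).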